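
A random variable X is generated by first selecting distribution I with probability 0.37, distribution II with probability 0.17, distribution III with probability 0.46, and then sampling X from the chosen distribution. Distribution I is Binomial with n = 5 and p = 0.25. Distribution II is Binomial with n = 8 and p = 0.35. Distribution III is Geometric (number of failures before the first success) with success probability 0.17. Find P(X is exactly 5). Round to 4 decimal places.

Conditional on each component, P(X = 5): I: 0.000976562; II: 0.0807734; III: 0.0669637.
By total probability, P(X = 5) = 0.37·0.000976562 + 0.17·0.0807734 + 0.46·0.0669637 = 0.0448961.

0.0449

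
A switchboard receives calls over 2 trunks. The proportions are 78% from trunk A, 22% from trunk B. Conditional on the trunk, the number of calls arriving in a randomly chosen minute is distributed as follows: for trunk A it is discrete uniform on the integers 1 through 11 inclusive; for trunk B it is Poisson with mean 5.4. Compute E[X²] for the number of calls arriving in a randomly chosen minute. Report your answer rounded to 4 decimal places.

For each component E[X²] = Var + (mean)², giving A: 46; B: 34.56.
Overall E[X²] = 0.78·46 + 0.22·34.56 = 43.4832.

43.4832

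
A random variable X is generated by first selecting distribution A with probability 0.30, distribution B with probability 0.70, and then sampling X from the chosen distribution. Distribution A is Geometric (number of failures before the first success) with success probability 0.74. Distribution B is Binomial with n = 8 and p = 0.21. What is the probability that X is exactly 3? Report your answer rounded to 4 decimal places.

Conditional on each component, P(X = 3): A: 0.0130062; B: 0.159581.
By total probability, P(X = 3) = 0.3·0.0130062 + 0.7·0.159581 = 0.115609.

0.1156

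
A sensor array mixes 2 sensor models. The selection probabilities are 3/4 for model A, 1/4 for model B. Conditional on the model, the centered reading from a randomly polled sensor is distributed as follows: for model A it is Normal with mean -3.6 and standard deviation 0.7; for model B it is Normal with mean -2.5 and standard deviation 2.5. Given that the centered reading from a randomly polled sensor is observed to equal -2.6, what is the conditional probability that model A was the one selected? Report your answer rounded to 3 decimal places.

Likelihoods f(-2.6 | ·): A: 0.205426; B: 0.159449.
Posterior ∝ prior × likelihood. Numerator for A: 0.75·0.205426 = 0.154069.
Normalizing constant: 0.75·0.205426 + 0.25·0.159449 = 0.193931.
P(A | observation) = 0.154069 / 0.193931 = 0.794451.

0.794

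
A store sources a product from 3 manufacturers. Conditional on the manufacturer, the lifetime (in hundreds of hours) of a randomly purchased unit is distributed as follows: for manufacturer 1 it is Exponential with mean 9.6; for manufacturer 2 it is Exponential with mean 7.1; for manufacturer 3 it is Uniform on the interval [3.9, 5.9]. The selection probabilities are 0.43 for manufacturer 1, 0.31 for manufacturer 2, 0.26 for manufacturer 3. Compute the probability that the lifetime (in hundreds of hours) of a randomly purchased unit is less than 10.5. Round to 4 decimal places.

Conditional on each manufacturer, P(X < 10.5): 1: 0.665042; 2: 0.772106; 3: 1.
By total probability, P(X < 10.5) = 0.43·0.665042 + 0.31·0.772106 + 0.26·1 = 0.785321.

0.7853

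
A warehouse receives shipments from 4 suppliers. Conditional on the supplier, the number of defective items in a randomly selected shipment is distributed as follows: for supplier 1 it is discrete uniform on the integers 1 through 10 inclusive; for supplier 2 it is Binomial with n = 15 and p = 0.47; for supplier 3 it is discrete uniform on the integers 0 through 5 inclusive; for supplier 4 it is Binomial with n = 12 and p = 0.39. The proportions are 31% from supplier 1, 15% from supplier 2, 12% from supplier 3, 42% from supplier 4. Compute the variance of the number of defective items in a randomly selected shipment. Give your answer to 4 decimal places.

Per component, 1: μ=5.5, E[X²]=38.5; 2: μ=7.05, E[X²]=53.439; 3: μ=2.5, E[X²]=9.16667; 4: μ=4.68, E[X²]=24.7572.
E[X] = 0.31·5.5 + 0.15·7.05 + 0.12·2.5 + 0.42·4.68 = 5.0281.
E[X²] = 0.31·38.5 + 0.15·53.439 + 0.12·9.16667 + 0.42·24.7572 = 31.4489.
Var(X) = E[X²] − (E[X])² = 31.4489 − 25.2818 = 6.16708.

6.1671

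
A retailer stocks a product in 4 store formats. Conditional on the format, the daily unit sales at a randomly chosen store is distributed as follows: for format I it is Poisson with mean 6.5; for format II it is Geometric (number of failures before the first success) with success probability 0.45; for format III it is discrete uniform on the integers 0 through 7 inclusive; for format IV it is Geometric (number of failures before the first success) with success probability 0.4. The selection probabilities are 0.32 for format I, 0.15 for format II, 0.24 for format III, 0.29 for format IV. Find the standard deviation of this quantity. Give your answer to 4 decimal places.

Per component, I: μ=6.5, E[X²]=48.75; II: μ=1.22222, E[X²]=4.20988; III: μ=3.5, E[X²]=17.5; IV: μ=1.5, E[X²]=6.
E[X] = 0.32·6.5 + 0.15·1.22222 + 0.24·3.5 + 0.29·1.5 = 3.53833.
E[X²] = 0.32·48.75 + 0.15·4.20988 + 0.24·17.5 + 0.29·6 = 22.1715.
Var(X) = E[X²] − (E[X])² = 22.1715 − 12.5198 = 9.65168.
SD(X) = √9.65168 = 3.10672.

3.1067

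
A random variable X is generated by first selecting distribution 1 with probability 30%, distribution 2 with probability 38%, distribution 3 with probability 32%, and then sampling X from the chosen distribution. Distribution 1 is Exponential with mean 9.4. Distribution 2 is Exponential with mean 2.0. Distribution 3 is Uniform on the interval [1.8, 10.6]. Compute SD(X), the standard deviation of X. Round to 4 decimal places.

Per component, 1: μ=9.4, E[X²]=176.72; 2: μ=2, E[X²]=8; 3: μ=6.2, E[X²]=44.8933.
E[X] = 0.3·9.4 + 0.38·2 + 0.32·6.2 = 5.564.
E[X²] = 0.3·176.72 + 0.38·8 + 0.32·44.8933 = 70.4219.
Var(X) = E[X²] − (E[X])² = 70.4219 − 30.9581 = 39.4638.
SD(X) = √39.4638 = 6.28202.

6.2820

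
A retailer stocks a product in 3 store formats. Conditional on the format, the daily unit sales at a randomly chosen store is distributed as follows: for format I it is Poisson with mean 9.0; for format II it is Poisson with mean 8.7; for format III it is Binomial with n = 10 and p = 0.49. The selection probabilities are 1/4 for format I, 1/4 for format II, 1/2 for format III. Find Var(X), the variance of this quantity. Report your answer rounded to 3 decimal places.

Per component, I: μ=9, E[X²]=90; II: μ=8.7, E[X²]=84.39; III: μ=4.9, E[X²]=26.509.
E[X] = 0.25·9 + 0.25·8.7 + 0.5·4.9 = 6.875.
E[X²] = 0.25·90 + 0.25·84.39 + 0.5·26.509 = 56.852.
Var(X) = E[X²] − (E[X])² = 56.852 − 47.2656 = 9.58637.

9.586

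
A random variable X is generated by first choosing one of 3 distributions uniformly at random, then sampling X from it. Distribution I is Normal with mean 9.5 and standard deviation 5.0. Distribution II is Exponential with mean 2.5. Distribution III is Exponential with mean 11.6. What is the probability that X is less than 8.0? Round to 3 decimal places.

Conditional on each component, P(X < 8.0): I: 0.382089; II: 0.959238; III: 0.498251.
By total probability, P(X < 8.0) = 0.333333·0.382089 + 0.333333·0.959238 + 0.333333·0.498251 = 0.613192.

0.613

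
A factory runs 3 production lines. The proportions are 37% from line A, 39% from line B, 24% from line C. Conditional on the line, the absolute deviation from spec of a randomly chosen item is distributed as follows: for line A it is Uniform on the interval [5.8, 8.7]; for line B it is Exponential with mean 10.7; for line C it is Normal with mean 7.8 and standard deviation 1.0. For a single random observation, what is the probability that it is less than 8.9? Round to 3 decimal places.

Conditional on each line, P(X < 8.9): A: 1; B: 0.564724; C: 0.864334.
By total probability, P(X < 8.9) = 0.37·1 + 0.39·0.564724 + 0.24·0.864334 = 0.797683.

0.798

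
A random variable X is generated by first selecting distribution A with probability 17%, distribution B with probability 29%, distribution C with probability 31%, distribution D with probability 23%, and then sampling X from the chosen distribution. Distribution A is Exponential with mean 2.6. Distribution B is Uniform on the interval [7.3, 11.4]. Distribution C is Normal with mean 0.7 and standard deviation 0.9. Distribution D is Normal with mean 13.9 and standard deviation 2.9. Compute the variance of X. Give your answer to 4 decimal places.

Per component, A: μ=2.6, E[X²]=13.52; B: μ=9.35, E[X²]=88.8233; C: μ=0.7, E[X²]=1.3; D: μ=13.9, E[X²]=201.62.
E[X] = 0.17·2.6 + 0.29·9.35 + 0.31·0.7 + 0.23·13.9 = 6.5675.
E[X²] = 0.17·13.52 + 0.29·88.8233 + 0.31·1.3 + 0.23·201.62 = 74.8328.
Var(X) = E[X²] − (E[X])² = 74.8328 − 43.1321 = 31.7007.

31.7007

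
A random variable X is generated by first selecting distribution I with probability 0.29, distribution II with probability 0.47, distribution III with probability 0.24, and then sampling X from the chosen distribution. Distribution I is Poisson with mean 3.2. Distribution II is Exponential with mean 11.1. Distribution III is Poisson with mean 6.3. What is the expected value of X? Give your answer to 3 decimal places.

7.657

Component means — I: 3.2; II: 11.1; III: 6.3.
E[X] = 0.29·3.2 + 0.47·11.1 + 0.24·6.3 = 7.657.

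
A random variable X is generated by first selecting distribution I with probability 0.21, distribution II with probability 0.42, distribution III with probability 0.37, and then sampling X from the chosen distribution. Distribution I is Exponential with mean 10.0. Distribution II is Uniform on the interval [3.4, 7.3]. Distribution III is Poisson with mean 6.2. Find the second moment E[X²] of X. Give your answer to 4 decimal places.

71.0706

For each component E[X²] = Var + (mean)², giving I: 200; II: 29.89; III: 44.64.
Overall E[X²] = 0.21·200 + 0.42·29.89 + 0.37·44.64 = 71.0706.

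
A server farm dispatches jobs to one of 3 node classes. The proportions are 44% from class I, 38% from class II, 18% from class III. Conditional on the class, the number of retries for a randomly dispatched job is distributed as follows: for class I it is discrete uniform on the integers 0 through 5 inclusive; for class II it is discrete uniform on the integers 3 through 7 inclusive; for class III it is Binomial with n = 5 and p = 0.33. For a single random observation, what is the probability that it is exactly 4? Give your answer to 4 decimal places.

0.1565

Conditional on each class, P(X = 4): I: 0.166667; II: 0.2; III: 0.0397284.
By total probability, P(X = 4) = 0.44·0.166667 + 0.38·0.2 + 0.18·0.0397284 = 0.156484.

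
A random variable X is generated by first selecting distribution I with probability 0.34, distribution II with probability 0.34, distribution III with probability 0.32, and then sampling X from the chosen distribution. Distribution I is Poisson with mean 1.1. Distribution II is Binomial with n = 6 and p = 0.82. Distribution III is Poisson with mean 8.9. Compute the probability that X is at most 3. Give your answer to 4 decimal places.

0.3643

Conditional on each component, P(X ≤ 3): I: 0.974258; II: 0.0758631; III: 0.0227769.
By total probability, P(X ≤ 3) = 0.34·0.974258 + 0.34·0.0758631 + 0.32·0.0227769 = 0.36433.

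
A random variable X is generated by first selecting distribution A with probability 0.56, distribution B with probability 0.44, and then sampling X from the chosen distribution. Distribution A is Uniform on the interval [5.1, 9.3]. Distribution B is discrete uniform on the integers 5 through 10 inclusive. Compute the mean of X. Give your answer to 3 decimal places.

7.332

Component means — A: 7.2; B: 7.5.
E[X] = 0.56·7.2 + 0.44·7.5 = 7.332.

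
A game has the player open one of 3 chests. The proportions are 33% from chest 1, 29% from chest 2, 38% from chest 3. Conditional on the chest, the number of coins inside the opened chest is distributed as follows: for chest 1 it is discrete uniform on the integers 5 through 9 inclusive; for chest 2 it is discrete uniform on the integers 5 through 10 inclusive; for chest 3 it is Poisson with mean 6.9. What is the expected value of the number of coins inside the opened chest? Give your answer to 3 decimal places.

Component means — 1: 7; 2: 7.5; 3: 6.9.
E[X] = 0.33·7 + 0.29·7.5 + 0.38·6.9 = 7.107.

7.107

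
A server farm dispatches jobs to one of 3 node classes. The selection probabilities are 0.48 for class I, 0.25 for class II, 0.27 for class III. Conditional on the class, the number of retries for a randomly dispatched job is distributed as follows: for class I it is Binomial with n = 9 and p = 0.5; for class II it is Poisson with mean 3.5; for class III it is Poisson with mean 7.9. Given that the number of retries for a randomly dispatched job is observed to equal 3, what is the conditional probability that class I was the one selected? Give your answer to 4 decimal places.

Likelihoods P(X=3 | ·): I: 0.164062; II: 0.215785; III: 0.0304652.
Posterior ∝ prior × likelihood. Numerator for I: 0.48·0.164062 = 0.07875.
Normalizing constant: 0.48·0.164062 + 0.25·0.215785 + 0.27·0.0304652 = 0.140922.
P(I | observation) = 0.07875 / 0.140922 = 0.55882.

0.5588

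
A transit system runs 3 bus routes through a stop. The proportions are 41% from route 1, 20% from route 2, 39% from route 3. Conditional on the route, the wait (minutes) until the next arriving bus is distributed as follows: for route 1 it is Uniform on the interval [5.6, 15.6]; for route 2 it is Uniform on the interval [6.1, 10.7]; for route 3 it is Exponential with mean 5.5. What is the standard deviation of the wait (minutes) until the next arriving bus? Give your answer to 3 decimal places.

4.558

Per component, 1: μ=10.6, E[X²]=120.693; 2: μ=8.4, E[X²]=72.3233; 3: μ=5.5, E[X²]=60.5.
E[X] = 0.41·10.6 + 0.2·8.4 + 0.39·5.5 = 8.171.
E[X²] = 0.41·120.693 + 0.2·72.3233 + 0.39·60.5 = 87.5439.
Var(X) = E[X²] − (E[X])² = 87.5439 − 66.7652 = 20.7787.
SD(X) = √20.7787 = 4.55837.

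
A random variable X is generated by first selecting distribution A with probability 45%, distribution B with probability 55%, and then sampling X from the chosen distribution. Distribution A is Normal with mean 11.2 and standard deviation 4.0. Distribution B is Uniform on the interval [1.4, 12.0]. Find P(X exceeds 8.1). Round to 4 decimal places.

Conditional on each component, P(X > 8.1): A: 0.78083; B: 0.367925.
By total probability, P(X > 8.1) = 0.45·0.78083 + 0.55·0.367925 = 0.553732.

0.5537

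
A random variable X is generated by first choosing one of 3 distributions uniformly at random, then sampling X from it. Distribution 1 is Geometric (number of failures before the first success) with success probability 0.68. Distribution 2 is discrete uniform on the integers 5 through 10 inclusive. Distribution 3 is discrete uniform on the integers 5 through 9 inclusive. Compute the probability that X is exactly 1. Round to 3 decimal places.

0.073

Conditional on each component, P(X = 1): 1: 0.2176; 2: 0; 3: 0.
By total probability, P(X = 1) = 0.333333·0.2176 + 0.333333·0 + 0.333333·0 = 0.0725333.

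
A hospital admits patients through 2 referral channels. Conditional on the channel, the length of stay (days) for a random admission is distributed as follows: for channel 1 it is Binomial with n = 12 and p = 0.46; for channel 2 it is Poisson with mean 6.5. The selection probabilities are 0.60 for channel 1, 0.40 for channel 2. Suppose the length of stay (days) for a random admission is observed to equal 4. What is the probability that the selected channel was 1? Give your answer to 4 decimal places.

0.6825

Likelihoods P(X=4 | ·): 1: 0.160246; 2: 0.111822.
Posterior ∝ prior × likelihood. Numerator for 1: 0.6·0.160246 = 0.0961475.
Normalizing constant: 0.6·0.160246 + 0.4·0.111822 = 0.140876.
P(1 | observation) = 0.0961475 / 0.140876 = 0.682495.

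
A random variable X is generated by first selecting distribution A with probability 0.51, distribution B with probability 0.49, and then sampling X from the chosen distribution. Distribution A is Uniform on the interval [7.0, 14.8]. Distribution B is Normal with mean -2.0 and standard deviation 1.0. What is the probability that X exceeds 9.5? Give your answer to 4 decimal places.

Conditional on each component, P(X > 9.5): A: 0.679487; B: 0.
By total probability, P(X > 9.5) = 0.51·0.679487 + 0.49·0 = 0.346538.

0.3465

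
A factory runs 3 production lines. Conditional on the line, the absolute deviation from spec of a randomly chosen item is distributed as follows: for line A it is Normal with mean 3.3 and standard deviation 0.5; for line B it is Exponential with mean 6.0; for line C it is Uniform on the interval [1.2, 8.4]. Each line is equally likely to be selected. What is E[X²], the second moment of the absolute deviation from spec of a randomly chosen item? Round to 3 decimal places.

36.833

For each component E[X²] = Var + (mean)², giving A: 11.14; B: 72; C: 27.36.
Overall E[X²] = 0.333333·11.14 + 0.333333·72 + 0.333333·27.36 = 36.8333.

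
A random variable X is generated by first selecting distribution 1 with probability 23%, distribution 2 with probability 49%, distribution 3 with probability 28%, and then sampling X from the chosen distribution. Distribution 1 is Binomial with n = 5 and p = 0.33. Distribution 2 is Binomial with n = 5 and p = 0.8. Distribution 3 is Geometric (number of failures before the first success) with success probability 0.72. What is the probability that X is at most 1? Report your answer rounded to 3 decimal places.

0.369

Conditional on each component, P(X ≤ 1): 1: 0.467506; 2: 0.00672; 3: 0.9216.
By total probability, P(X ≤ 1) = 0.23·0.467506 + 0.49·0.00672 + 0.28·0.9216 = 0.368867.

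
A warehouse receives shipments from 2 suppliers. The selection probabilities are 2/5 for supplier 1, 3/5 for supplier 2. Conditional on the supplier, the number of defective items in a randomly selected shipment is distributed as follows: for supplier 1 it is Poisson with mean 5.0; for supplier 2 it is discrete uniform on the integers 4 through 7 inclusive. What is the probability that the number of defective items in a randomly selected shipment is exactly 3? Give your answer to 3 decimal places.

Conditional on each supplier, P(X = 3): 1: 0.140374; 2: 0.
By total probability, P(X = 3) = 0.4·0.140374 + 0.6·0 = 0.0561496.

0.056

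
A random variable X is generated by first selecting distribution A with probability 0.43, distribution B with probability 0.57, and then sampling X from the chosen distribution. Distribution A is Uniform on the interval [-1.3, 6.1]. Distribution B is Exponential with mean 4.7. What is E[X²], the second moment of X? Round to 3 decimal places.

29.622

For each component E[X²] = Var + (mean)², giving A: 10.3233; B: 44.18.
Overall E[X²] = 0.43·10.3233 + 0.57·44.18 = 29.6216.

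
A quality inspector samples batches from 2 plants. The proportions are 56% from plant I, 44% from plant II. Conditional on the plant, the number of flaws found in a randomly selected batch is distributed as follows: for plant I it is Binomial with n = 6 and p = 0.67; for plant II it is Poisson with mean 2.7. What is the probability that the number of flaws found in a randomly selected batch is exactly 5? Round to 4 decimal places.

Conditional on each plant, P(X = 5): I: 0.267325; II: 0.0803605.
By total probability, P(X = 5) = 0.56·0.267325 + 0.44·0.0803605 = 0.18506.

0.1851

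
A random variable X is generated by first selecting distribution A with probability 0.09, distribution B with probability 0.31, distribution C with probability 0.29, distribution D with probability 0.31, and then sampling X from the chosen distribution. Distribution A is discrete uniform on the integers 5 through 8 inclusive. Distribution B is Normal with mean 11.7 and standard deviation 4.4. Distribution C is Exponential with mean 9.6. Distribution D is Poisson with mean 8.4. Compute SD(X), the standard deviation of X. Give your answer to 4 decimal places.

6.1744

Per component, A: μ=6.5, E[X²]=43.5; B: μ=11.7, E[X²]=156.25; C: μ=9.6, E[X²]=184.32; D: μ=8.4, E[X²]=78.96.
E[X] = 0.09·6.5 + 0.31·11.7 + 0.29·9.6 + 0.31·8.4 = 9.6.
E[X²] = 0.09·43.5 + 0.31·156.25 + 0.29·184.32 + 0.31·78.96 = 130.283.
Var(X) = E[X²] − (E[X])² = 130.283 − 92.16 = 38.1229.
SD(X) = √38.1229 = 6.17437.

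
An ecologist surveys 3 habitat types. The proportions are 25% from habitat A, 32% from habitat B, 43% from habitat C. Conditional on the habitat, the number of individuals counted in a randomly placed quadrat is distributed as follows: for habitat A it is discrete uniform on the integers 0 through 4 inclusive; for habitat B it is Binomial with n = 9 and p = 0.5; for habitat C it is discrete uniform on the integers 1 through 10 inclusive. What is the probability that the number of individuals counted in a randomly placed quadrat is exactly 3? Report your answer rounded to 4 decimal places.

Conditional on each habitat, P(X = 3): A: 0.2; B: 0.164062; C: 0.1.
By total probability, P(X = 3) = 0.25·0.2 + 0.32·0.164062 + 0.43·0.1 = 0.1455.

0.1455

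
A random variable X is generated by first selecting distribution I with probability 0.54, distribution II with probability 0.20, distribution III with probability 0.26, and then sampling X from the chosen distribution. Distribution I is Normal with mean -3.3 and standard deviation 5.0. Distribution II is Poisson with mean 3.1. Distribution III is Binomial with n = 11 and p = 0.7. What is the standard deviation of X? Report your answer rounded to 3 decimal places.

6.102

Per component, I: μ=-3.3, E[X²]=35.89; II: μ=3.1, E[X²]=12.71; III: μ=7.7, E[X²]=61.6.
E[X] = 0.54·-3.3 + 0.2·3.1 + 0.26·7.7 = 0.84.
E[X²] = 0.54·35.89 + 0.2·12.71 + 0.26·61.6 = 37.9386.
Var(X) = E[X²] − (E[X])² = 37.9386 − 0.7056 = 37.233.
SD(X) = √37.233 = 6.10188.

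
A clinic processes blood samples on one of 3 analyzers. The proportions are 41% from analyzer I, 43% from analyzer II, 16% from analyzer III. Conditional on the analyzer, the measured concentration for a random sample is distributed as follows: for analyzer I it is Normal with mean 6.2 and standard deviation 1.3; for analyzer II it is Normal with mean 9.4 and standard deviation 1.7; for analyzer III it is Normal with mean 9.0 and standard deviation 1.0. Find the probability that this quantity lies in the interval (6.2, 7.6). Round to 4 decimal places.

0.2092

Conditional on each analyzer, P(6.2 < X < 7.6): I: 0.359243; II: 0.114946; III: 0.0782015.
By total probability, P(6.2 < X < 7.6) = 0.41·0.359243 + 0.43·0.114946 + 0.16·0.0782015 = 0.209229.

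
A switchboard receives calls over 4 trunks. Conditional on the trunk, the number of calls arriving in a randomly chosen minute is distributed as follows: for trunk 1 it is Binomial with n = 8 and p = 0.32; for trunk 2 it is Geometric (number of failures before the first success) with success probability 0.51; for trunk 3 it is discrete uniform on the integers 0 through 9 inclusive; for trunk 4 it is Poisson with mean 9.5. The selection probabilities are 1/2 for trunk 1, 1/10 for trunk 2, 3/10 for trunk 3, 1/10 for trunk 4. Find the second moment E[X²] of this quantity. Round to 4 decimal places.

For each component E[X²] = Var + (mean)², giving 1: 8.2944; 2: 2.807; 3: 28.5; 4: 99.75.
Overall E[X²] = 0.5·8.2944 + 0.1·2.807 + 0.3·28.5 + 0.1·99.75 = 22.9529.

22.9529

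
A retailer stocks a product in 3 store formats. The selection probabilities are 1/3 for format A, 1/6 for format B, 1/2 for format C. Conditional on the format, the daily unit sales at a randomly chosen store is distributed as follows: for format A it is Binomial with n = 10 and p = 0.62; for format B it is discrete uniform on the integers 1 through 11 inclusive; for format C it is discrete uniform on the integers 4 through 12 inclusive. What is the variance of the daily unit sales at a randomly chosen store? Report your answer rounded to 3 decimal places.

6.661

Per component, A: μ=6.2, E[X²]=40.796; B: μ=6, E[X²]=46; C: μ=8, E[X²]=70.6667.
E[X] = 0.333333·6.2 + 0.166667·6 + 0.5·8 = 7.06667.
E[X²] = 0.333333·40.796 + 0.166667·46 + 0.5·70.6667 = 56.5987.
Var(X) = E[X²] − (E[X])² = 56.5987 − 49.9378 = 6.66089.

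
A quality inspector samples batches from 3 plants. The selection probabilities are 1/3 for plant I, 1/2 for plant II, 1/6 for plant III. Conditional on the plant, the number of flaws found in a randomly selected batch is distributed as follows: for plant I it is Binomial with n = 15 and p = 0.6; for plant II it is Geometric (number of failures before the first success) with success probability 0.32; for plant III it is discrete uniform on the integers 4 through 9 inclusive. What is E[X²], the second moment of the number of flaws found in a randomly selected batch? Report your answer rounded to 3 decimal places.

41.306

For each component E[X²] = Var + (mean)², giving I: 84.6; II: 11.1562; III: 45.1667.
Overall E[X²] = 0.333333·84.6 + 0.5·11.1562 + 0.166667·45.1667 = 41.3059.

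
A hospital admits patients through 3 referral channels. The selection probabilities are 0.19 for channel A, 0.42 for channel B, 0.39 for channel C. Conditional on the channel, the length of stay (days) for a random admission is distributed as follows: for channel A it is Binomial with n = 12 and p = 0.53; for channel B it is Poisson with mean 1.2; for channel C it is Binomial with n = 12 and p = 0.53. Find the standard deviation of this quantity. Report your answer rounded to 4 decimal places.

2.9536

Per component, A: μ=6.36, E[X²]=43.4388; B: μ=1.2, E[X²]=2.64; C: μ=6.36, E[X²]=43.4388.
E[X] = 0.19·6.36 + 0.42·1.2 + 0.39·6.36 = 4.1928.
E[X²] = 0.19·43.4388 + 0.42·2.64 + 0.39·43.4388 = 26.3033.
Var(X) = E[X²] − (E[X])² = 26.3033 − 17.5796 = 8.72373.
SD(X) = √8.72373 = 2.9536.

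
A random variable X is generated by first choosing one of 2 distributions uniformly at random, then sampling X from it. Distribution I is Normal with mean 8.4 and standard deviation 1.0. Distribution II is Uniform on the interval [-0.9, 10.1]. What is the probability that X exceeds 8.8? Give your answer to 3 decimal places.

0.231

Conditional on each component, P(X > 8.8): I: 0.344578; II: 0.118182.
By total probability, P(X > 8.8) = 0.5·0.344578 + 0.5·0.118182 = 0.23138.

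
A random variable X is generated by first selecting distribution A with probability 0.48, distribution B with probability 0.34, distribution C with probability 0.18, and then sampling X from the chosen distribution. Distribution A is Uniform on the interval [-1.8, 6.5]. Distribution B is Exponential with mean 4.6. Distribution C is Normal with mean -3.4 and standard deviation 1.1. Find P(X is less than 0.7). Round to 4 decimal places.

Conditional on each component, P(X < 0.7): A: 0.301205; B: 0.141161; C: 0.999903.
By total probability, P(X < 0.7) = 0.48·0.301205 + 0.34·0.141161 + 0.18·0.999903 = 0.372556.

0.3726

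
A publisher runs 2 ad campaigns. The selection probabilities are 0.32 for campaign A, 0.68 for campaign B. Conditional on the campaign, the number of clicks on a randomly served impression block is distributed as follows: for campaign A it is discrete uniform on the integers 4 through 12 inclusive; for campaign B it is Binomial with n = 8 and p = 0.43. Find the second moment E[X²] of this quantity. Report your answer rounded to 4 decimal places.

31.9935

For each component E[X²] = Var + (mean)², giving A: 70.6667; B: 13.7944.
Overall E[X²] = 0.32·70.6667 + 0.68·13.7944 = 31.9935.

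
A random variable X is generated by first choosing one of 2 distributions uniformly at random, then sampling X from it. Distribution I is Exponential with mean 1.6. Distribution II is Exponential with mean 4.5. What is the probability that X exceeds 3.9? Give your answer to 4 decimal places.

Conditional on each component, P(X > 3.9): I: 0.087379; II: 0.42035.
By total probability, P(X > 3.9) = 0.5·0.087379 + 0.5·0.42035 = 0.253865.

0.2539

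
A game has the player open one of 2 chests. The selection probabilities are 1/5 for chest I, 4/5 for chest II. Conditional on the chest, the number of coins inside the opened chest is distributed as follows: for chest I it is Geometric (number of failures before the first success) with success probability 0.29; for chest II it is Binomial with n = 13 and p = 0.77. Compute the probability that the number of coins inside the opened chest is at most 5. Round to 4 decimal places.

0.1770

Conditional on each chest, P(X ≤ 5): I: 0.8719; II: 0.0032395.
By total probability, P(X ≤ 5) = 0.2·0.8719 + 0.8·0.0032395 = 0.176972.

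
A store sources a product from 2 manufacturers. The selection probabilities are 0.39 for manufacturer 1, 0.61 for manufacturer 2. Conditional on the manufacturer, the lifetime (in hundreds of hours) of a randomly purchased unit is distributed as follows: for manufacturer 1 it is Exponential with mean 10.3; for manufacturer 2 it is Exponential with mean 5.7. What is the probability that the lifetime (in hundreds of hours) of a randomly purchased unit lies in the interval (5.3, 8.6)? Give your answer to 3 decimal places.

Conditional on each manufacturer, P(5.3 < X < 8.6): 1: 0.163866; 2: 0.173441.
By total probability, P(5.3 < X < 8.6) = 0.39·0.163866 + 0.61·0.173441 = 0.169707.

0.170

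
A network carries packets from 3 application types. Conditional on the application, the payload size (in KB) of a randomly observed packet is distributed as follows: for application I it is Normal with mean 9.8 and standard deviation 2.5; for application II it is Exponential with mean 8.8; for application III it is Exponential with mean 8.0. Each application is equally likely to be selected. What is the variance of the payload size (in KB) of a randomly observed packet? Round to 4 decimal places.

49.7722

Per component, I: μ=9.8, E[X²]=102.29; II: μ=8.8, E[X²]=154.88; III: μ=8, E[X²]=128.
E[X] = 0.333333·9.8 + 0.333333·8.8 + 0.333333·8 = 8.86667.
E[X²] = 0.333333·102.29 + 0.333333·154.88 + 0.333333·128 = 128.39.
Var(X) = E[X²] − (E[X])² = 128.39 − 78.6178 = 49.7722.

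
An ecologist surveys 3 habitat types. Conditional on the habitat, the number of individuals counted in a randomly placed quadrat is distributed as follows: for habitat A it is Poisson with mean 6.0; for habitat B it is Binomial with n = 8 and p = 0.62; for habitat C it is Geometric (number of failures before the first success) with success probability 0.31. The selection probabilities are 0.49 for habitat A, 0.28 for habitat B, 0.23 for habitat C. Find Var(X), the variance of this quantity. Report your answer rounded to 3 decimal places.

7.354

Per component, A: μ=6, E[X²]=42; B: μ=4.96, E[X²]=26.4864; C: μ=2.22581, E[X²]=12.1342.
E[X] = 0.49·6 + 0.28·4.96 + 0.23·2.22581 = 4.84074.
E[X²] = 0.49·42 + 0.28·26.4864 + 0.23·12.1342 = 30.7871.
Var(X) = E[X²] − (E[X])² = 30.7871 − 23.4327 = 7.35435.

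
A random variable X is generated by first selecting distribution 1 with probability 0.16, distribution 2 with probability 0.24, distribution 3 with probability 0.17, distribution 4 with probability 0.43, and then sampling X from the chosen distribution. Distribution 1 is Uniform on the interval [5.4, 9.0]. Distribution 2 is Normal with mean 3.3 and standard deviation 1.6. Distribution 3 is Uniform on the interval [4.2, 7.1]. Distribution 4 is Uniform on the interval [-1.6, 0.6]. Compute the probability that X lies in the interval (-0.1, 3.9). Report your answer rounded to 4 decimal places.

0.2879

Conditional on each component, P(-0.1 < X < 3.9): 1: 0; 2: 0.629376; 3: 0; 4: 0.318182.
By total probability, P(-0.1 < X < 3.9) = 0.16·0 + 0.24·0.629376 + 0.17·0 + 0.43·0.318182 = 0.287869.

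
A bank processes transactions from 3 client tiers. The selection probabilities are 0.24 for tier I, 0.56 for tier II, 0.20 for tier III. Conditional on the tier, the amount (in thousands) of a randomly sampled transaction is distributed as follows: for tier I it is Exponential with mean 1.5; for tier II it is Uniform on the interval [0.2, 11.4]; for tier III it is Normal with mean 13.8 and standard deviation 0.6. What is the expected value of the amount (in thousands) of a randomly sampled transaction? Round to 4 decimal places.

6.3680

Component means — I: 1.5; II: 5.8; III: 13.8.
E[X] = 0.24·1.5 + 0.56·5.8 + 0.2·13.8 = 6.368.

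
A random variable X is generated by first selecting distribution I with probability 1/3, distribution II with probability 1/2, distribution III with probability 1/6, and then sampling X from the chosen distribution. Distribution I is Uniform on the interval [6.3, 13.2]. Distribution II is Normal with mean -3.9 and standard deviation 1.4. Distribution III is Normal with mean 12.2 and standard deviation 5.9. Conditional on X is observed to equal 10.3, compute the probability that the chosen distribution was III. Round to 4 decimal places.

0.1813

Likelihoods f(10.3 | ·): I: 0.144928; II: 1.30378e-23; III: 0.0642005.
Posterior ∝ prior × likelihood. Numerator for III: 0.166667·0.0642005 = 0.0107001.
Normalizing constant: 0.333333·0.144928 + 0.5·1.30378e-23 + 0.166667·0.0642005 = 0.0590093.
P(III | observation) = 0.0107001 / 0.0590093 = 0.181329.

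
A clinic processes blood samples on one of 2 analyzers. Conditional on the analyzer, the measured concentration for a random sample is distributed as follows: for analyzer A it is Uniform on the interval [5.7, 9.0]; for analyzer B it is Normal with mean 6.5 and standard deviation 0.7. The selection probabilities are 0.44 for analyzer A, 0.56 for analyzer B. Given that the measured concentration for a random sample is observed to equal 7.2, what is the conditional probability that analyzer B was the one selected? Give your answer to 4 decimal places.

Likelihoods f(7.2 | ·): A: 0.30303; B: 0.345672.
Posterior ∝ prior × likelihood. Numerator for B: 0.56·0.345672 = 0.193577.
Normalizing constant: 0.44·0.30303 + 0.56·0.345672 = 0.32691.
P(B | observation) = 0.193577 / 0.32691 = 0.59214.

0.5921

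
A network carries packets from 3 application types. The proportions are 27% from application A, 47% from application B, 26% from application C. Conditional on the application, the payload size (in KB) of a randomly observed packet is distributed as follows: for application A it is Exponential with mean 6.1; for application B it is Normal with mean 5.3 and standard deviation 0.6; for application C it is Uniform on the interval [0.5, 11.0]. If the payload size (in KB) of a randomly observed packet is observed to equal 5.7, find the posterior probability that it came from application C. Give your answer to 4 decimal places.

Likelihoods f(5.7 | ·): A: 0.0643953; B: 0.532413; C: 0.0952381.
Posterior ∝ prior × likelihood. Numerator for C: 0.26·0.0952381 = 0.0247619.
Normalizing constant: 0.27·0.0643953 + 0.47·0.532413 + 0.26·0.0952381 = 0.292383.
P(C | observation) = 0.0247619 / 0.292383 = 0.08469.

0.0847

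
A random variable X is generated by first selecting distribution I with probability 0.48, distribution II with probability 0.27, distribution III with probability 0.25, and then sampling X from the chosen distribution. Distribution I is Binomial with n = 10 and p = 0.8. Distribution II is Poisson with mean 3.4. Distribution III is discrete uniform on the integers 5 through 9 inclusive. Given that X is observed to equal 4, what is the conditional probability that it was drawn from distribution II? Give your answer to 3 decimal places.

0.950

Likelihoods P(X=4 | ·): I: 0.00550502; II: 0.185825; III: 0.
Posterior ∝ prior × likelihood. Numerator for II: 0.27·0.185825 = 0.0501726.
Normalizing constant: 0.48·0.00550502 + 0.27·0.185825 + 0.25·0 = 0.0528151.
P(II | observation) = 0.0501726 / 0.0528151 = 0.949969.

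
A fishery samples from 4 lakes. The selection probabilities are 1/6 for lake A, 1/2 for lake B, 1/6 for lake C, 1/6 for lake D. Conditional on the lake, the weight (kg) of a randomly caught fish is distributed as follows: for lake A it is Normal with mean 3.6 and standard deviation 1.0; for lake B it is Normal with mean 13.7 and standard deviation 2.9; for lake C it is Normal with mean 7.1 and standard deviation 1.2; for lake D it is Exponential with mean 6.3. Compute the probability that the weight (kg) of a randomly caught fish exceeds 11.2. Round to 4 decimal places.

0.4311

Conditional on each lake, P(X > 11.2): A: 1.4877e-14; B: 0.805675; C: 0.000316964; D: 0.169013.
By total probability, P(X > 11.2) = 0.166667·1.4877e-14 + 0.5·0.805675 + 0.166667·0.000316964 + 0.166667·0.169013 = 0.431059.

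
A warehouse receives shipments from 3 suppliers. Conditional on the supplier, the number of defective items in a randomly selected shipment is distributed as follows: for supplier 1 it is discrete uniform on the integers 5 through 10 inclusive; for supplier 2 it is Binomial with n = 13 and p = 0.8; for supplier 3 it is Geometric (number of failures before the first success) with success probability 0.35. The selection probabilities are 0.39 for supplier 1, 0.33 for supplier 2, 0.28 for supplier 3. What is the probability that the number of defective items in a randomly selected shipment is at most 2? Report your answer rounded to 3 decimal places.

0.203

Conditional on each supplier, P(X ≤ 2): 1: 0; 2: 1.06578e-06; 3: 0.725375.
By total probability, P(X ≤ 2) = 0.39·0 + 0.33·1.06578e-06 + 0.28·0.725375 = 0.203105.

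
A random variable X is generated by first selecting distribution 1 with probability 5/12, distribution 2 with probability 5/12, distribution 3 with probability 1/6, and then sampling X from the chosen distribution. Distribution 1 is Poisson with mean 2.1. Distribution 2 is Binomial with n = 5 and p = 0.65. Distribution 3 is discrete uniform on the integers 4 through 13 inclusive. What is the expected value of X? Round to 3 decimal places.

3.646

Component means — 1: 2.1; 2: 3.25; 3: 8.5.
E[X] = 0.416667·2.1 + 0.416667·3.25 + 0.166667·8.5 = 3.64583.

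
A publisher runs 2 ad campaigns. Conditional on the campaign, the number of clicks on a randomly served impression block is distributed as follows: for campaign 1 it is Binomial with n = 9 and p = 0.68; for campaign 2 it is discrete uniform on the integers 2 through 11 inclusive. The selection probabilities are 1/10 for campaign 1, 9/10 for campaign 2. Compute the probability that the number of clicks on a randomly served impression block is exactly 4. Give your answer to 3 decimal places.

0.099

Conditional on each campaign, P(X = 4): 1: 0.0903974; 2: 0.1.
By total probability, P(X = 4) = 0.1·0.0903974 + 0.9·0.1 = 0.0990397.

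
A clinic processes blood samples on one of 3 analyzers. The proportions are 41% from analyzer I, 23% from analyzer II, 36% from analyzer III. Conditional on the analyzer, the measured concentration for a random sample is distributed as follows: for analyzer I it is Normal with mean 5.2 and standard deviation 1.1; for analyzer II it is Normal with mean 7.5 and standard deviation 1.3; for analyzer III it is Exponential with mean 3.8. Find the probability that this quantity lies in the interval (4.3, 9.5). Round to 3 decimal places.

Conditional on each analyzer, P(4.3 < X < 9.5): I: 0.793327; II: 0.931115; III: 0.240439.
By total probability, P(4.3 < X < 9.5) = 0.41·0.793327 + 0.23·0.931115 + 0.36·0.240439 = 0.625978.

0.626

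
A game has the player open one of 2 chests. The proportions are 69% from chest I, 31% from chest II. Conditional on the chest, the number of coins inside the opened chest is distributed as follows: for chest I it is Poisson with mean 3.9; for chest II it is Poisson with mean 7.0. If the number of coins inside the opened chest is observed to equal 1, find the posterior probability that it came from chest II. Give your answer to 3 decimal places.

0.035

Likelihoods P(X=1 | ·): I: 0.0789435; II: 0.00638317.
Posterior ∝ prior × likelihood. Numerator for II: 0.31·0.00638317 = 0.00197878.
Normalizing constant: 0.69·0.0789435 + 0.31·0.00638317 = 0.0564498.
P(II | observation) = 0.00197878 / 0.0564498 = 0.0350539.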